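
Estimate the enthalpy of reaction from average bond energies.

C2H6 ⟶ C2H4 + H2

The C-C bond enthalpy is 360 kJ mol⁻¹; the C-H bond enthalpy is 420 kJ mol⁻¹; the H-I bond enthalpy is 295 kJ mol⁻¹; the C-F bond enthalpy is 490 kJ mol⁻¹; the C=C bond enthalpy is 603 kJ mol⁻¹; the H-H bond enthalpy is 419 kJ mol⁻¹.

ΔH ≈ +178 kJ

Bonds broken (reactants):
  C-C: 1 × 360 = 360
  C-H: 6 × 420 = 2520
  Σ(broken) = 2880 kJ
Bonds formed (products):
  C-H: 4 × 420 = 1680
  C=C: 1 × 603 = 603
  H-H: 1 × 419 = 419
  Σ(formed) = 2702 kJ
ΔH = Σ(broken) − Σ(formed) = 2880 − 2702 = +178 kJ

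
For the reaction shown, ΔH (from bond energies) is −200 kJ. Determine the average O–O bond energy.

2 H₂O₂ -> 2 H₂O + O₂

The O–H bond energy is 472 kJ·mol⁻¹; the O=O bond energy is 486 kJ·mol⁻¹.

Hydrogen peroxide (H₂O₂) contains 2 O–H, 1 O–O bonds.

D(O–O) ≈ 143 kJ/mol

Let D be the O–O bond energy.
Σ(broken) = 4×472 + 2×D = 1888 + 2D
Σ(formed) = 4×472 + 1×486 = 2374
ΔH = Σ(broken) − Σ(formed) = (1888 + 2D) − (2374) = −486 + 2D
Setting this equal to −200 kJ gives 2D = 286, so D = 143 kJ/mol.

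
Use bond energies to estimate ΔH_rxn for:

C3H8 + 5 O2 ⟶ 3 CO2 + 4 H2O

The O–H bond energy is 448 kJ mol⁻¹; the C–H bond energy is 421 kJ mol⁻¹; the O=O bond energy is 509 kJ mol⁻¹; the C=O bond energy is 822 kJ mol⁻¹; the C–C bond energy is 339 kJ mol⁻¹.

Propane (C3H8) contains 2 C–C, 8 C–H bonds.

ΔH ≈ −1925 kJ

Bonds broken (reactants):
  C–C: 2 × 339 = 678
  C–H: 8 × 421 = 3368
  O=O: 5 × 509 = 2545
  Σ(broken) = 6591 kJ
Bonds formed (products):
  C=O: 6 × 822 = 4932
  O–H: 8 × 448 = 3584
  Σ(formed) = 8516 kJ
ΔH = Σ(broken) − Σ(formed) = 6591 − 8516 = −1925 kJ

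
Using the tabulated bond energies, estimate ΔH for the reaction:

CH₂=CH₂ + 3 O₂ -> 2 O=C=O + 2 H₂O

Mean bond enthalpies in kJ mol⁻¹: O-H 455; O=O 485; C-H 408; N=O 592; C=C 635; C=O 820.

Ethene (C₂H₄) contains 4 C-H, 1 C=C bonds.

ΔH ≈ −1378 kJ

Bonds broken (reactants):
  C-H: 4 × 408 = 1632
  C=C: 1 × 635 = 635
  O=O: 3 × 485 = 1455
  Σ(broken) = 3722 kJ
Bonds formed (products):
  C=O: 4 × 820 = 3280
  O-H: 4 × 455 = 1820
  Σ(formed) = 5100 kJ
ΔH = Σ(broken) − Σ(formed) = 3722 − 5100 = −1378 kJ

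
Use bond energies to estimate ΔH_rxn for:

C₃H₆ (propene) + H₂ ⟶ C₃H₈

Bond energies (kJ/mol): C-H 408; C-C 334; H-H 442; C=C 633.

ΔH ≈ −75 kJ

Bonds broken (reactants):
  C-C: 1 × 334 = 334
  C-H: 6 × 408 = 2448
  C=C: 1 × 633 = 633
  H-H: 1 × 442 = 442
  Σ(broken) = 3857 kJ
Bonds formed (products):
  C-C: 2 × 334 = 668
  C-H: 8 × 408 = 3264
  Σ(formed) = 3932 kJ
ΔH = Σ(broken) − Σ(formed) = 3857 − 3932 = −75 kJ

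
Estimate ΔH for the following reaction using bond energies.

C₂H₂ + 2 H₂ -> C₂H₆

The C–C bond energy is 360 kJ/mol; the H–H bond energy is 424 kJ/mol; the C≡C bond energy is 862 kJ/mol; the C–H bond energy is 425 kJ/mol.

ΔH ≈ −350 kJ

Bonds broken (reactants):
  C≡C: 1 × 862 = 862
  C–H: 2 × 425 = 850
  H–H: 2 × 424 = 848
  Σ(broken) = 2560 kJ
Bonds formed (products):
  C–C: 1 × 360 = 360
  C–H: 6 × 425 = 2550
  Σ(formed) = 2910 kJ
ΔH = Σ(broken) − Σ(formed) = 2560 − 2910 = −350 kJ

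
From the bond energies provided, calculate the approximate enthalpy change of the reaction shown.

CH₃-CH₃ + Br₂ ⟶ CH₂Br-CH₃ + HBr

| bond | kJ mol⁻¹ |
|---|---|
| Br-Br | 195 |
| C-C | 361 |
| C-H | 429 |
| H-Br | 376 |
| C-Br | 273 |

Bonds broken (reactants):
  Br-Br: 1 × 195 = 195
  C-C: 1 × 361 = 361
  C-H: 6 × 429 = 2574
  Σ(broken) = 3130 kJ
Bonds formed (products):
  C-Br: 1 × 273 = 273
  C-C: 1 × 361 = 361
  C-H: 5 × 429 = 2145
  H-Br: 1 × 376 = 376
  Σ(formed) = 3155 kJ
ΔH = Σ(broken) − Σ(formed) = 3130 − 3155 = −25 kJ

ΔH ≈ −25 kJ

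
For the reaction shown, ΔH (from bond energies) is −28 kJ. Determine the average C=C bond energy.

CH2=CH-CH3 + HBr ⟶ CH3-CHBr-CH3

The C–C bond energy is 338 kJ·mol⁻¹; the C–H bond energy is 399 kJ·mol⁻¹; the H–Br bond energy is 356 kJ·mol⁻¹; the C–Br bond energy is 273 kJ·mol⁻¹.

Let D be the C=C bond energy.
Σ(broken) = 1×338 + 6×399 + 1×D + 1×356 = 3088 + D
Σ(formed) = 1×273 + 2×338 + 7×399 = 3742
ΔH = Σ(broken) − Σ(formed) = (3088 + D) − (3742) = −654 + D
Setting this equal to −28 kJ gives D = 626 kJ/mol.

D(C=C) ≈ 626 kJ/mol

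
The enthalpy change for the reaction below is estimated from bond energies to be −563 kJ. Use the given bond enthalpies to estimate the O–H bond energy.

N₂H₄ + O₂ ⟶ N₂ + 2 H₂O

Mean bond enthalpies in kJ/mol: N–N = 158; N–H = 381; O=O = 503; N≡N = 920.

Let D be the O–H bond energy.
Σ(broken) = 4×381 + 1×158 + 1×503 = 2185
Σ(formed) = 1×920 + 4×D = 920 + 4D
ΔH = Σ(broken) − Σ(formed) = (2185) − (920 + 4D) = +1265 − 4D
Setting this equal to −563 kJ gives 4D = 1828, so D = 457 kJ/mol.

D(O–H) ≈ 457 kJ/mol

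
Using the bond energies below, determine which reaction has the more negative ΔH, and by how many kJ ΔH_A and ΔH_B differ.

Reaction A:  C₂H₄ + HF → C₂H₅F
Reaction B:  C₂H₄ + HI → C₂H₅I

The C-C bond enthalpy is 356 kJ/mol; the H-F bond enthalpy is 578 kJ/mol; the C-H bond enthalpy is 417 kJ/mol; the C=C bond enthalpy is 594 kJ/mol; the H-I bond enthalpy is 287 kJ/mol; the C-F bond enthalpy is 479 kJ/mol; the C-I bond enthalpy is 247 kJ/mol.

Reaction A:
  Bonds broken (reactants):
    C-H: 4 × 417 = 1668
    C=C: 1 × 594 = 594
    H-F: 1 × 578 = 578
    Σ(broken) = 2840 kJ
  Bonds formed (products):
    C-C: 1 × 356 = 356
    C-F: 1 × 479 = 479
    C-H: 5 × 417 = 2085
    Σ(formed) = 2920 kJ
  ΔH_A = 2840 − 2920 = −80 kJ
Reaction B:
  Bonds broken (reactants):
    C-H: 4 × 417 = 1668
    C=C: 1 × 594 = 594
    H-I: 1 × 287 = 287
    Σ(broken) = 2549 kJ
  Bonds formed (products):
    C-C: 1 × 356 = 356
    C-H: 5 × 417 = 2085
    C-I: 1 × 247 = 247
    Σ(formed) = 2688 kJ
  ΔH_B = 2549 − 2688 = −139 kJ
ΔH_A − ΔH_B = +59 kJ, so reaction B has the more negative ΔH; |ΔH_A − ΔH_B| = 59 kJ.

Reaction B, by 59 kJ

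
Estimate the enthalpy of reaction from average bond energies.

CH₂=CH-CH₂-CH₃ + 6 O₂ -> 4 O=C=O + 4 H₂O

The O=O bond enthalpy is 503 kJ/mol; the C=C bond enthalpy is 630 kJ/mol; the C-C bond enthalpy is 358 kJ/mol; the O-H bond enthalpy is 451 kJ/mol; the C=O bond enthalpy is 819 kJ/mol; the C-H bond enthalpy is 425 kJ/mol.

ΔH ≈ −2396 kJ

Bonds broken (reactants):
  C-C: 2 × 358 = 716
  C-H: 8 × 425 = 3400
  C=C: 1 × 630 = 630
  O=O: 6 × 503 = 3018
  Σ(broken) = 7764 kJ
Bonds formed (products):
  C=O: 8 × 819 = 6552
  O-H: 8 × 451 = 3608
  Σ(formed) = 10160 kJ
ΔH = Σ(broken) − Σ(formed) = 7764 − 10160 = −2396 kJ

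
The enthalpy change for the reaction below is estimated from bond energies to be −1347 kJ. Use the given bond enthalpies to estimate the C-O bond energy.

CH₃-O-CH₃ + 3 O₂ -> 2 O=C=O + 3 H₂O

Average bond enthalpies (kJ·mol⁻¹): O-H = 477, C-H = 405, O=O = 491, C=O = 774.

D(C-O) ≈ 354 kJ/mol

Let D be the C-O bond energy.
Σ(broken) = 6×405 + 2×D + 3×491 = 3903 + 2D
Σ(formed) = 4×774 + 6×477 = 5958
ΔH = Σ(broken) − Σ(formed) = (3903 + 2D) − (5958) = −2055 + 2D
Setting this equal to −1347 kJ gives 2D = 708, so D = 354 kJ/mol.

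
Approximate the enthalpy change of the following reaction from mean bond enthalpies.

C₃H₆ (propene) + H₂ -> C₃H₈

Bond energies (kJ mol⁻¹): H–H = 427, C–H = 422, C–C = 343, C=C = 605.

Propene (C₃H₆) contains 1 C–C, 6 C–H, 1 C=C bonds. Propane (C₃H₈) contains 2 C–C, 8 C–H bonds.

ΔH ≈ −155 kJ

Bonds broken (reactants):
  C–C: 1 × 343 = 343
  C–H: 6 × 422 = 2532
  C=C: 1 × 605 = 605
  H–H: 1 × 427 = 427
  Σ(broken) = 3907 kJ
Bonds formed (products):
  C–C: 2 × 343 = 686
  C–H: 8 × 422 = 3376
  Σ(formed) = 4062 kJ
ΔH = Σ(broken) − Σ(formed) = 3907 − 4062 = −155 kJ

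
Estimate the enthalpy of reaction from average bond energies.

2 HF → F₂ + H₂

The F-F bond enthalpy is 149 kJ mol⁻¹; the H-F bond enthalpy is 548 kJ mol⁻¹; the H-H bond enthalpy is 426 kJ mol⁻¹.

Bonds broken (reactants):
  H-F: 2 × 548 = 1096
  Σ(broken) = 1096 kJ
Bonds formed (products):
  F-F: 1 × 149 = 149
  H-H: 1 × 426 = 426
  Σ(formed) = 575 kJ
ΔH = Σ(broken) − Σ(formed) = 1096 − 575 = +521 kJ

ΔH ≈ +521 kJ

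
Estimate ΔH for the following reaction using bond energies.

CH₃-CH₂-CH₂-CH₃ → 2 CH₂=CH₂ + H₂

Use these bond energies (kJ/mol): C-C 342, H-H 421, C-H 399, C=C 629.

ΔH ≈ +145 kJ

Bonds broken (reactants):
  C-C: 3 × 342 = 1026
  C-H: 10 × 399 = 3990
  Σ(broken) = 5016 kJ
Bonds formed (products):
  C-H: 8 × 399 = 3192
  C=C: 2 × 629 = 1258
  H-H: 1 × 421 = 421
  Σ(formed) = 4871 kJ
ΔH = Σ(broken) − Σ(formed) = 5016 − 4871 = +145 kJ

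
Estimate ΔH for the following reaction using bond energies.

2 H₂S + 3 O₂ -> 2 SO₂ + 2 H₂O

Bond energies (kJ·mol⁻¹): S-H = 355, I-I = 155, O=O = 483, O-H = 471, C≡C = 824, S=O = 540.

Bonds broken (reactants):
  O=O: 3 × 483 = 1449
  S-H: 4 × 355 = 1420
  Σ(broken) = 2869 kJ
Bonds formed (products):
  O-H: 4 × 471 = 1884
  S=O: 4 × 540 = 2160
  Σ(formed) = 4044 kJ
ΔH = Σ(broken) − Σ(formed) = 2869 − 4044 = −1175 kJ

ΔH ≈ −1175 kJ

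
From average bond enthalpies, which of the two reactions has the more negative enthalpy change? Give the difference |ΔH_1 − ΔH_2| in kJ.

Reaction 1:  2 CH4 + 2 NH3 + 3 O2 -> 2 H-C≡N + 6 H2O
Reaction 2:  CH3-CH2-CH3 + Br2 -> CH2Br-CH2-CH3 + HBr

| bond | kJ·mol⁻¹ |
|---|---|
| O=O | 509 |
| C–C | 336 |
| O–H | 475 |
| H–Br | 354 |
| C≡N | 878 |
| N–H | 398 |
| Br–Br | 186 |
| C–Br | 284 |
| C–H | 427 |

Reaction 1:
  Bonds broken (reactants):
    C–H: 8 × 427 = 3416
    N–H: 6 × 398 = 2388
    O=O: 3 × 509 = 1527
    Σ(broken) = 7331 kJ
  Bonds formed (products):
    C≡N: 2 × 878 = 1756
    C–H: 2 × 427 = 854
    O–H: 12 × 475 = 5700
    Σ(formed) = 8310 kJ
  ΔH_1 = 7331 − 8310 = −979 kJ
Reaction 2:
  Bonds broken (reactants):
    Br–Br: 1 × 186 = 186
    C–C: 2 × 336 = 672
    C–H: 8 × 427 = 3416
    Σ(broken) = 4274 kJ
  Bonds formed (products):
    C–Br: 1 × 284 = 284
    C–C: 2 × 336 = 672
    C–H: 7 × 427 = 2989
    H–Br: 1 × 354 = 354
    Σ(formed) = 4299 kJ
  ΔH_2 = 4274 − 4299 = −25 kJ
ΔH_1 − ΔH_2 = −954 kJ, so reaction 1 has the more negative ΔH; |ΔH_1 − ΔH_2| = 954 kJ.

Reaction 1, by 954 kJ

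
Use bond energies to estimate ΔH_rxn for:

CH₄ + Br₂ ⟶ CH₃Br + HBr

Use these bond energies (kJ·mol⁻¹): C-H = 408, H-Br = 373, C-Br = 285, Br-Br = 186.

ΔH ≈ −64 kJ

Bonds broken (reactants):
  Br-Br: 1 × 186 = 186
  C-H: 4 × 408 = 1632
  Σ(broken) = 1818 kJ
Bonds formed (products):
  C-Br: 1 × 285 = 285
  C-H: 3 × 408 = 1224
  H-Br: 1 × 373 = 373
  Σ(formed) = 1882 kJ
ΔH = Σ(broken) − Σ(formed) = 1818 − 1882 = −64 kJ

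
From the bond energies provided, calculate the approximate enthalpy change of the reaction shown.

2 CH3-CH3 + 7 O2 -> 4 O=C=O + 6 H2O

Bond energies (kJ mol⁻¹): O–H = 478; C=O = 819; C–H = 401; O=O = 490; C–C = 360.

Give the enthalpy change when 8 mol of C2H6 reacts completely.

ΔH = −13304 kJ

Bonds broken (reactants):
  C–C: 2 × 360 = 720
  C–H: 12 × 401 = 4812
  O=O: 7 × 490 = 3430
  Σ(broken) = 8962 kJ
Bonds formed (products):
  C=O: 8 × 819 = 6552
  O–H: 12 × 478 = 5736
  Σ(formed) = 12288 kJ
ΔH = Σ(broken) − Σ(formed) = 8962 − 12288 = −3326 kJ
For 4× the reaction as written: 4 × (−3326) = −13304 kJ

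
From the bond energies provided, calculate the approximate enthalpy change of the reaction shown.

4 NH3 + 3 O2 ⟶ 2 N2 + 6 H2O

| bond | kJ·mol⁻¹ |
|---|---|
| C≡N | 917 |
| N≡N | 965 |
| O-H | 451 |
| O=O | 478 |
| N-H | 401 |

ΔH ≈ −1096 kJ

Bonds broken (reactants):
  N-H: 12 × 401 = 4812
  O=O: 3 × 478 = 1434
  Σ(broken) = 6246 kJ
Bonds formed (products):
  N≡N: 2 × 965 = 1930
  O-H: 12 × 451 = 5412
  Σ(formed) = 7342 kJ
ΔH = Σ(broken) − Σ(formed) = 6246 − 7342 = −1096 kJ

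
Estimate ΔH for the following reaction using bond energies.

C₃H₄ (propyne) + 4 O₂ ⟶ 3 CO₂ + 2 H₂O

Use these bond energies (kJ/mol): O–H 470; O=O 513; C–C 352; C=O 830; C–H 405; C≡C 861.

Bonds broken (reactants):
  C≡C: 1 × 861 = 861
  C–C: 1 × 352 = 352
  C–H: 4 × 405 = 1620
  O=O: 4 × 513 = 2052
  Σ(broken) = 4885 kJ
Bonds formed (products):
  C=O: 6 × 830 = 4980
  O–H: 4 × 470 = 1880
  Σ(formed) = 6860 kJ
ΔH = Σ(broken) − Σ(formed) = 4885 − 6860 = −1975 kJ

ΔH ≈ −1975 kJ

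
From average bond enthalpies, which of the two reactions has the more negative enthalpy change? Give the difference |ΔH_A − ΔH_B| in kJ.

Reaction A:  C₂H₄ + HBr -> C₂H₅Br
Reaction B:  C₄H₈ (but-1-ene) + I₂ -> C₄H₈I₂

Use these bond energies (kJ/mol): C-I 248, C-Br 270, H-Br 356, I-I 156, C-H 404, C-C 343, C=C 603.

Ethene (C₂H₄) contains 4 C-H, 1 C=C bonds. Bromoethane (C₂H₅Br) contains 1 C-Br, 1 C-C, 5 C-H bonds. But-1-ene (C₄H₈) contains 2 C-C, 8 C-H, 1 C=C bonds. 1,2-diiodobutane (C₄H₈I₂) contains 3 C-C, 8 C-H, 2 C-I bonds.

Reaction A:
  Bonds broken (reactants):
    C-H: 4 × 404 = 1616
    C=C: 1 × 603 = 603
    H-Br: 1 × 356 = 356
    Σ(broken) = 2575 kJ
  Bonds formed (products):
    C-Br: 1 × 270 = 270
    C-C: 1 × 343 = 343
    C-H: 5 × 404 = 2020
    Σ(formed) = 2633 kJ
  ΔH_A = 2575 − 2633 = −58 kJ
Reaction B:
  Bonds broken (reactants):
    C-C: 2 × 343 = 686
    C-H: 8 × 404 = 3232
    C=C: 1 × 603 = 603
    I-I: 1 × 156 = 156
    Σ(broken) = 4677 kJ
  Bonds formed (products):
    C-C: 3 × 343 = 1029
    C-H: 8 × 404 = 3232
    C-I: 2 × 248 = 496
    Σ(formed) = 4757 kJ
  ΔH_B = 4677 − 4757 = −80 kJ
ΔH_A − ΔH_B = +22 kJ, so reaction B has the more negative ΔH; |ΔH_A − ΔH_B| = 22 kJ.

Reaction B, by 22 kJ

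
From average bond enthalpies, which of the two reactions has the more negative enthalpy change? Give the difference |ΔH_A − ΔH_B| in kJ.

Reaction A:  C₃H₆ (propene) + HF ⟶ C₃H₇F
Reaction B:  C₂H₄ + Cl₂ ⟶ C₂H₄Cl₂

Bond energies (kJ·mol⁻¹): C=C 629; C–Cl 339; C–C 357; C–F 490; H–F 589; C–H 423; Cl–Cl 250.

Reaction A:
  Bonds broken (reactants):
    C–C: 1 × 357 = 357
    C–H: 6 × 423 = 2538
    C=C: 1 × 629 = 629
    H–F: 1 × 589 = 589
    Σ(broken) = 4113 kJ
  Bonds formed (products):
    C–C: 2 × 357 = 714
    C–F: 1 × 490 = 490
    C–H: 7 × 423 = 2961
    Σ(formed) = 4165 kJ
  ΔH_A = 4113 − 4165 = −52 kJ
Reaction B:
  Bonds broken (reactants):
    C–H: 4 × 423 = 1692
    C=C: 1 × 629 = 629
    Cl–Cl: 1 × 250 = 250
    Σ(broken) = 2571 kJ
  Bonds formed (products):
    C–C: 1 × 357 = 357
    C–Cl: 2 × 339 = 678
    C–H: 4 × 423 = 1692
    Σ(formed) = 2727 kJ
  ΔH_B = 2571 − 2727 = −156 kJ
ΔH_A − ΔH_B = +104 kJ, so reaction B has the more negative ΔH; |ΔH_A − ΔH_B| = 104 kJ.

Reaction B, by 104 kJ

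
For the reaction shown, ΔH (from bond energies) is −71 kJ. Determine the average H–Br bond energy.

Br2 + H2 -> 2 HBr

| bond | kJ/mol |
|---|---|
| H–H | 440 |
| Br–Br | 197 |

D(H–Br) ≈ 354 kJ/mol

Let D be the H–Br bond energy.
Σ(broken) = 1×197 + 1×440 = 637
Σ(formed) = 2×D = 2D
ΔH = Σ(broken) − Σ(formed) = (637) − (2D) = +637 − 2D
Setting this equal to −71 kJ gives 2D = 708, so D = 354 kJ/mol.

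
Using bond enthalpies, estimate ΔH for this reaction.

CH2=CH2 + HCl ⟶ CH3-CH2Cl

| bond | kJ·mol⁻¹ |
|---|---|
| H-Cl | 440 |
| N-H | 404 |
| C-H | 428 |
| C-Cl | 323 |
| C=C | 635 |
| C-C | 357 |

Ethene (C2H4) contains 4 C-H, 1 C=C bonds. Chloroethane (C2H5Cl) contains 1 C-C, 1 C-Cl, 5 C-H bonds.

Bonds broken (reactants):
  C-H: 4 × 428 = 1712
  C=C: 1 × 635 = 635
  H-Cl: 1 × 440 = 440
  Σ(broken) = 2787 kJ
Bonds formed (products):
  C-C: 1 × 357 = 357
  C-Cl: 1 × 323 = 323
  C-H: 5 × 428 = 2140
  Σ(formed) = 2820 kJ
ΔH = Σ(broken) − Σ(formed) = 2787 − 2820 = −33 kJ

ΔH ≈ −33 kJ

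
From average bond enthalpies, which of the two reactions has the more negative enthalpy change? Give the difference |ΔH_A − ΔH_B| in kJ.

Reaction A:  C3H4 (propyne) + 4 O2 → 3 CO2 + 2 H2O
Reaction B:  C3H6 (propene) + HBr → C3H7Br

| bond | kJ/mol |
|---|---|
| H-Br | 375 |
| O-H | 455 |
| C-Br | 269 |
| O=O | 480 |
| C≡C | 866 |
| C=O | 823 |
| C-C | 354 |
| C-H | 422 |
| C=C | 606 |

Reaction A:
  Bonds broken (reactants):
    C≡C: 1 × 866 = 866
    C-C: 1 × 354 = 354
    C-H: 4 × 422 = 1688
    O=O: 4 × 480 = 1920
    Σ(broken) = 4828 kJ
  Bonds formed (products):
    C=O: 6 × 823 = 4938
    O-H: 4 × 455 = 1820
    Σ(formed) = 6758 kJ
  ΔH_A = 4828 − 6758 = −1930 kJ
Reaction B:
  Bonds broken (reactants):
    C-C: 1 × 354 = 354
    C-H: 6 × 422 = 2532
    C=C: 1 × 606 = 606
    H-Br: 1 × 375 = 375
    Σ(broken) = 3867 kJ
  Bonds formed (products):
    C-Br: 1 × 269 = 269
    C-C: 2 × 354 = 708
    C-H: 7 × 422 = 2954
    Σ(formed) = 3931 kJ
  ΔH_B = 3867 − 3931 = −64 kJ
ΔH_A − ΔH_B = −1866 kJ, so reaction A has the more negative ΔH; |ΔH_A − ΔH_B| = 1866 kJ.

Reaction A, by 1866 kJ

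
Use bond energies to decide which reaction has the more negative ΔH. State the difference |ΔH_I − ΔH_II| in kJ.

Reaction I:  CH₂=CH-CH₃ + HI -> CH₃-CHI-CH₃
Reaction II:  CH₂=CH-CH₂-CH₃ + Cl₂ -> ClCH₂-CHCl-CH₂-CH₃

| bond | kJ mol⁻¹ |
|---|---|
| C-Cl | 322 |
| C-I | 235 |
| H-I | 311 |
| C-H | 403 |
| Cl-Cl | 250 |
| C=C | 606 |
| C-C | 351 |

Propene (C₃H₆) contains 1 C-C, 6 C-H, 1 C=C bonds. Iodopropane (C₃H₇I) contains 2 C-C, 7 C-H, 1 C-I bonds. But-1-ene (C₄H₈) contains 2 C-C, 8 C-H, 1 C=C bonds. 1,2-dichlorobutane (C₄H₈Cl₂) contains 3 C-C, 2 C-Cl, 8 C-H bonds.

Reaction II, by 67 kJ

Reaction I:
  Bonds broken (reactants):
    C-C: 1 × 351 = 351
    C-H: 6 × 403 = 2418
    C=C: 1 × 606 = 606
    H-I: 1 × 311 = 311
    Σ(broken) = 3686 kJ
  Bonds formed (products):
    C-C: 2 × 351 = 702
    C-H: 7 × 403 = 2821
    C-I: 1 × 235 = 235
    Σ(formed) = 3758 kJ
  ΔH_I = 3686 − 3758 = −72 kJ
Reaction II:
  Bonds broken (reactants):
    C-C: 2 × 351 = 702
    C-H: 8 × 403 = 3224
    C=C: 1 × 606 = 606
    Cl-Cl: 1 × 250 = 250
    Σ(broken) = 4782 kJ
  Bonds formed (products):
    C-C: 3 × 351 = 1053
    C-Cl: 2 × 322 = 644
    C-H: 8 × 403 = 3224
    Σ(formed) = 4921 kJ
  ΔH_II = 4782 − 4921 = −139 kJ
ΔH_I − ΔH_II = +67 kJ, so reaction II has the more negative ΔH; |ΔH_I − ΔH_II| = 67 kJ.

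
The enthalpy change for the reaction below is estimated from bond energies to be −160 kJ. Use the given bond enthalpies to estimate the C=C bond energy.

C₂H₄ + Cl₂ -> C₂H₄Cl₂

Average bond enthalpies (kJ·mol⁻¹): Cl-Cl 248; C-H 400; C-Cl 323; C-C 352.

Let D be the C=C bond energy.
Σ(broken) = 4×400 + 1×D + 1×248 = 1848 + D
Σ(formed) = 1×352 + 2×323 + 4×400 = 2598
ΔH = Σ(broken) − Σ(formed) = (1848 + D) − (2598) = −750 + D
Setting this equal to −160 kJ gives D = 590 kJ/mol.

D(C=C) ≈ 590 kJ/mol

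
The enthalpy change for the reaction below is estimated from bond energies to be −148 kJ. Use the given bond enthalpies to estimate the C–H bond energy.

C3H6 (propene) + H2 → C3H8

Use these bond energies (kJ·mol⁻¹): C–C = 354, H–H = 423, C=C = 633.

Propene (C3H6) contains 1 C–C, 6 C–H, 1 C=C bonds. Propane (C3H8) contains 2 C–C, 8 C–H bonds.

Let D be the C–H bond energy.
Σ(broken) = 1×354 + 6×D + 1×633 + 1×423 = 1410 + 6D
Σ(formed) = 2×354 + 8×D = 708 + 8D
ΔH = Σ(broken) − Σ(formed) = (1410 + 6D) − (708 + 8D) = +702 − 2D
Setting this equal to −148 kJ gives 2D = 850, so D = 425 kJ/mol.

D(C–H) ≈ 425 kJ/mol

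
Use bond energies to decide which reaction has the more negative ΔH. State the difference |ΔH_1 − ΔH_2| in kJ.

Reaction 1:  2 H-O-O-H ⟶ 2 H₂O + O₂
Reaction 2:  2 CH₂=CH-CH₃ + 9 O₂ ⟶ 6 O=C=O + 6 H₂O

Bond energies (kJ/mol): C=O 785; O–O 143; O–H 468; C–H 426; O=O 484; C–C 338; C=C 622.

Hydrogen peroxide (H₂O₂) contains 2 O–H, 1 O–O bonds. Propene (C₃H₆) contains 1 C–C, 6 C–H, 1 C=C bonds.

Reaction 2, by 3450 kJ

Reaction 1:
  Bonds broken (reactants):
    O–H: 4 × 468 = 1872
    O–O: 2 × 143 = 286
    Σ(broken) = 2158 kJ
  Bonds formed (products):
    O–H: 4 × 468 = 1872
    O=O: 1 × 484 = 484
    Σ(formed) = 2356 kJ
  ΔH_1 = 2158 − 2356 = −198 kJ
Reaction 2:
  Bonds broken (reactants):
    C–C: 2 × 338 = 676
    C–H: 12 × 426 = 5112
    C=C: 2 × 622 = 1244
    O=O: 9 × 484 = 4356
    Σ(broken) = 11388 kJ
  Bonds formed (products):
    C=O: 12 × 785 = 9420
    O–H: 12 × 468 = 5616
    Σ(formed) = 15036 kJ
  ΔH_2 = 11388 − 15036 = −3648 kJ
ΔH_1 − ΔH_2 = +3450 kJ, so reaction 2 has the more negative ΔH; |ΔH_1 − ΔH_2| = 3450 kJ.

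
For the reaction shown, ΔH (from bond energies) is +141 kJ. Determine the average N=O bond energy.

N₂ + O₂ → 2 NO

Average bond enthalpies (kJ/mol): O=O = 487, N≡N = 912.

D(N=O) ≈ 629 kJ/mol

Let D be the N=O bond energy.
Σ(broken) = 1×912 + 1×487 = 1399
Σ(formed) = 2×D = 2D
ΔH = Σ(broken) − Σ(formed) = (1399) − (2D) = +1399 − 2D
Setting this equal to +141 kJ gives 2D = 1258, so D = 629 kJ/mol.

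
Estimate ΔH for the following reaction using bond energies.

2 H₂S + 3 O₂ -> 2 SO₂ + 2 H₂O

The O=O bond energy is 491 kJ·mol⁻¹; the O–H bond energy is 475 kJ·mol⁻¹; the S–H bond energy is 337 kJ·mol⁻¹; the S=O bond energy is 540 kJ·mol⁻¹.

Bonds broken (reactants):
  O=O: 3 × 491 = 1473
  S–H: 4 × 337 = 1348
  Σ(broken) = 2821 kJ
Bonds formed (products):
  O–H: 4 × 475 = 1900
  S=O: 4 × 540 = 2160
  Σ(formed) = 4060 kJ
ΔH = Σ(broken) − Σ(formed) = 2821 − 4060 = −1239 kJ

ΔH ≈ −1239 kJ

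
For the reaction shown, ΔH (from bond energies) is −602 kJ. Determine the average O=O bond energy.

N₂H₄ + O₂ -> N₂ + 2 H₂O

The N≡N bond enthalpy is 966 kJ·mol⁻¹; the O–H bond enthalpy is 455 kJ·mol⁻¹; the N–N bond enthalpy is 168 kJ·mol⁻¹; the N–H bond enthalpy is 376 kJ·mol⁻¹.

Let D be the O=O bond energy.
Σ(broken) = 4×376 + 1×168 + 1×D = 1672 + D
Σ(formed) = 1×966 + 4×455 = 2786
ΔH = Σ(broken) − Σ(formed) = (1672 + D) − (2786) = −1114 + D
Setting this equal to −602 kJ gives D = 512 kJ/mol.

D(O=O) ≈ 512 kJ/mol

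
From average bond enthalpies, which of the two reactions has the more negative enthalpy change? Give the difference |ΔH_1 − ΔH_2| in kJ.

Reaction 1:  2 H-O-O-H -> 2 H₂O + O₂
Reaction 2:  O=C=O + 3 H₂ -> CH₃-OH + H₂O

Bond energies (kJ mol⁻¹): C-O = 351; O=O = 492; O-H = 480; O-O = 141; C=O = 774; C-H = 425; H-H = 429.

Reaction 1:
  Bonds broken (reactants):
    O-H: 4 × 480 = 1920
    O-O: 2 × 141 = 282
    Σ(broken) = 2202 kJ
  Bonds formed (products):
    O-H: 4 × 480 = 1920
    O=O: 1 × 492 = 492
    Σ(formed) = 2412 kJ
  ΔH_1 = 2202 − 2412 = −210 kJ
Reaction 2:
  Bonds broken (reactants):
    C=O: 2 × 774 = 1548
    H-H: 3 × 429 = 1287
    Σ(broken) = 2835 kJ
  Bonds formed (products):
    C-H: 3 × 425 = 1275
    C-O: 1 × 351 = 351
    O-H: 3 × 480 = 1440
    Σ(formed) = 3066 kJ
  ΔH_2 = 2835 − 3066 = −231 kJ
ΔH_1 − ΔH_2 = +21 kJ, so reaction 2 has the more negative ΔH; |ΔH_1 − ΔH_2| = 21 kJ.

Reaction 2, by 21 kJ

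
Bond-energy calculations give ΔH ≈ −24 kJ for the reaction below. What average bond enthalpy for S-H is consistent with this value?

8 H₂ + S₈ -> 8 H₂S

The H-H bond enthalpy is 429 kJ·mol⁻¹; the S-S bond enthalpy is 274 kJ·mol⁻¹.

D(S-H) ≈ 353 kJ/mol

Let D be the S-H bond energy.
Σ(broken) = 8×429 + 8×274 = 5624
Σ(formed) = 16×D = 16D
ΔH = Σ(broken) − Σ(formed) = (5624) − (16D) = +5624 − 16D
Setting this equal to −24 kJ gives 16D = 5648, so D = 353 kJ/mol.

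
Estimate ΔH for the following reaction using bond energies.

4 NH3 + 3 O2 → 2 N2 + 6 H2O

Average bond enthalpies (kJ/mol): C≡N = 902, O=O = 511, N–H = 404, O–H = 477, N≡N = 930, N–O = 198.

ΔH ≈ −1203 kJ

Bonds broken (reactants):
  N–H: 12 × 404 = 4848
  O=O: 3 × 511 = 1533
  Σ(broken) = 6381 kJ
Bonds formed (products):
  N≡N: 2 × 930 = 1860
  O–H: 12 × 477 = 5724
  Σ(formed) = 7584 kJ
ΔH = Σ(broken) − Σ(formed) = 6381 − 7584 = −1203 kJ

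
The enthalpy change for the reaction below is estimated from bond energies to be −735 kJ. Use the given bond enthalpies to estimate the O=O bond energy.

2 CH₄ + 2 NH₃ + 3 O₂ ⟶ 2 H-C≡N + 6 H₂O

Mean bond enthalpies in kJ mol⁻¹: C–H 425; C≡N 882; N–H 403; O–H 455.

D(O=O) ≈ 507 kJ/mol

Let D be the O=O bond energy.
Σ(broken) = 8×425 + 6×403 + 3×D = 5818 + 3D
Σ(formed) = 2×882 + 2×425 + 12×455 = 8074
ΔH = Σ(broken) − Σ(formed) = (5818 + 3D) − (8074) = −2256 + 3D
Setting this equal to −735 kJ gives 3D = 1521, so D = 507 kJ/mol.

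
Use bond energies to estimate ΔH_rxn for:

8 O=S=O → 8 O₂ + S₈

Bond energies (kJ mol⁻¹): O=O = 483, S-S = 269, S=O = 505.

Bonds broken (reactants):
  S=O: 16 × 505 = 8080
  Σ(broken) = 8080 kJ
Bonds formed (products):
  O=O: 8 × 483 = 3864
  S-S: 8 × 269 = 2152
  Σ(formed) = 6016 kJ
ΔH = Σ(broken) − Σ(formed) = 8080 − 6016 = +2064 kJ

ΔH ≈ +2064 kJ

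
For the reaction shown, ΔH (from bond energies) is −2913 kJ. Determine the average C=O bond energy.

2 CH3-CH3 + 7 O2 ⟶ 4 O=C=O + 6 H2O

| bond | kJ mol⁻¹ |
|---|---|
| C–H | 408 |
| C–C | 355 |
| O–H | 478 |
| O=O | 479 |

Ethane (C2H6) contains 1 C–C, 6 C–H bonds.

D(C=O) ≈ 767 kJ/mol

Let D be the C=O bond energy.
Σ(broken) = 2×355 + 12×408 + 7×479 = 8959
Σ(formed) = 8×D + 12×478 = 5736 + 8D
ΔH = Σ(broken) − Σ(formed) = (8959) − (5736 + 8D) = +3223 − 8D
Setting this equal to −2913 kJ gives 8D = 6136, so D = 767 kJ/mol.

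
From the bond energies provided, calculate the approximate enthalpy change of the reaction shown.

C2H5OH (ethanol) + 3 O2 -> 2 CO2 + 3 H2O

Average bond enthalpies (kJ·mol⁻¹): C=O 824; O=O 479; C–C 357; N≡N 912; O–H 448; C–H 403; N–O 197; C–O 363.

ΔH ≈ −1364 kJ

Bonds broken (reactants):
  C–C: 1 × 357 = 357
  C–H: 5 × 403 = 2015
  C–O: 1 × 363 = 363
  O–H: 1 × 448 = 448
  O=O: 3 × 479 = 1437
  Σ(broken) = 4620 kJ
Bonds formed (products):
  C=O: 4 × 824 = 3296
  O–H: 6 × 448 = 2688
  Σ(formed) = 5984 kJ
ΔH = Σ(broken) − Σ(formed) = 4620 − 5984 = −1364 kJ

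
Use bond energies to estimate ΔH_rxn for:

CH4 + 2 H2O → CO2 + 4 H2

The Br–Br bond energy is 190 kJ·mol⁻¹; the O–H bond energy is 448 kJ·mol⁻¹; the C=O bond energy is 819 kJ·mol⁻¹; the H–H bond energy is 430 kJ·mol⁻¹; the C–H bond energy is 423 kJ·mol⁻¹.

ΔH ≈ +126 kJ

Bonds broken (reactants):
  C–H: 4 × 423 = 1692
  O–H: 4 × 448 = 1792
  Σ(broken) = 3484 kJ
Bonds formed (products):
  C=O: 2 × 819 = 1638
  H–H: 4 × 430 = 1720
  Σ(formed) = 3358 kJ
ΔH = Σ(broken) − Σ(formed) = 3484 − 3358 = +126 kJ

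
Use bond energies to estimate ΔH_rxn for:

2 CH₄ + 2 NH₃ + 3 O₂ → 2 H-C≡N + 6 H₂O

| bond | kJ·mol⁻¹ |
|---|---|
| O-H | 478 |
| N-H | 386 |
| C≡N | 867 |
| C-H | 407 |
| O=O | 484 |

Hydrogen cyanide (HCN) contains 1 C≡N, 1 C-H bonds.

ΔH ≈ −1260 kJ

Bonds broken (reactants):
  C-H: 8 × 407 = 3256
  N-H: 6 × 386 = 2316
  O=O: 3 × 484 = 1452
  Σ(broken) = 7024 kJ
Bonds formed (products):
  C≡N: 2 × 867 = 1734
  C-H: 2 × 407 = 814
  O-H: 12 × 478 = 5736
  Σ(formed) = 8284 kJ
ΔH = Σ(broken) − Σ(formed) = 7024 − 8284 = −1260 kJ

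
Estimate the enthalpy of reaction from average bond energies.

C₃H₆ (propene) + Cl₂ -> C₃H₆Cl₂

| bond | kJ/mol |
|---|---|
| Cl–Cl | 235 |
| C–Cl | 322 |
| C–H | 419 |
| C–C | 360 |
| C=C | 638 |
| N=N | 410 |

ΔH ≈ −131 kJ

Bonds broken (reactants):
  C–C: 1 × 360 = 360
  C–H: 6 × 419 = 2514
  C=C: 1 × 638 = 638
  Cl–Cl: 1 × 235 = 235
  Σ(broken) = 3747 kJ
Bonds formed (products):
  C–C: 2 × 360 = 720
  C–Cl: 2 × 322 = 644
  C–H: 6 × 419 = 2514
  Σ(formed) = 3878 kJ
ΔH = Σ(broken) − Σ(formed) = 3747 − 3878 = −131 kJ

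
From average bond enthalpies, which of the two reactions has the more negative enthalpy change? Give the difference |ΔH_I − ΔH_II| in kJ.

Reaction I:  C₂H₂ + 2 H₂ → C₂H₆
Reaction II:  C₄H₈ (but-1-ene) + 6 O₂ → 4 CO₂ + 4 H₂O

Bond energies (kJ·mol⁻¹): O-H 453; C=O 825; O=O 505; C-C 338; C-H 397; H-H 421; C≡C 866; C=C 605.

Reaction I:
  Bonds broken (reactants):
    C≡C: 1 × 866 = 866
    C-H: 2 × 397 = 794
    H-H: 2 × 421 = 842
    Σ(broken) = 2502 kJ
  Bonds formed (products):
    C-C: 1 × 338 = 338
    C-H: 6 × 397 = 2382
    Σ(formed) = 2720 kJ
  ΔH_I = 2502 − 2720 = −218 kJ
Reaction II:
  Bonds broken (reactants):
    C-C: 2 × 338 = 676
    C-H: 8 × 397 = 3176
    C=C: 1 × 605 = 605
    O=O: 6 × 505 = 3030
    Σ(broken) = 7487 kJ
  Bonds formed (products):
    C=O: 8 × 825 = 6600
    O-H: 8 × 453 = 3624
    Σ(formed) = 10224 kJ
  ΔH_II = 7487 − 10224 = −2737 kJ
ΔH_I − ΔH_II = +2519 kJ, so reaction II has the more negative ΔH; |ΔH_I − ΔH_II| = 2519 kJ.

Reaction II, by 2519 kJ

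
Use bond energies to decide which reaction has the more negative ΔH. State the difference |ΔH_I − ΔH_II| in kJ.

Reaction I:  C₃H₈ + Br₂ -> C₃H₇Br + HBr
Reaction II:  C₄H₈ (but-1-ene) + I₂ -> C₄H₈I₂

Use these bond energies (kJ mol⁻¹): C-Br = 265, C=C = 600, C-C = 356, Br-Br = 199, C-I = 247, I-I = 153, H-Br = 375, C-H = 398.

Reaction I:
  Bonds broken (reactants):
    Br-Br: 1 × 199 = 199
    C-C: 2 × 356 = 712
    C-H: 8 × 398 = 3184
    Σ(broken) = 4095 kJ
  Bonds formed (products):
    C-Br: 1 × 265 = 265
    C-C: 2 × 356 = 712
    C-H: 7 × 398 = 2786
    H-Br: 1 × 375 = 375
    Σ(formed) = 4138 kJ
  ΔH_I = 4095 − 4138 = −43 kJ
Reaction II:
  Bonds broken (reactants):
    C-C: 2 × 356 = 712
    C-H: 8 × 398 = 3184
    C=C: 1 × 600 = 600
    I-I: 1 × 153 = 153
    Σ(broken) = 4649 kJ
  Bonds formed (products):
    C-C: 3 × 356 = 1068
    C-H: 8 × 398 = 3184
    C-I: 2 × 247 = 494
    Σ(formed) = 4746 kJ
  ΔH_II = 4649 − 4746 = −97 kJ
ΔH_I − ΔH_II = +54 kJ, so reaction II has the more negative ΔH; |ΔH_I − ΔH_II| = 54 kJ.

Reaction II, by 54 kJ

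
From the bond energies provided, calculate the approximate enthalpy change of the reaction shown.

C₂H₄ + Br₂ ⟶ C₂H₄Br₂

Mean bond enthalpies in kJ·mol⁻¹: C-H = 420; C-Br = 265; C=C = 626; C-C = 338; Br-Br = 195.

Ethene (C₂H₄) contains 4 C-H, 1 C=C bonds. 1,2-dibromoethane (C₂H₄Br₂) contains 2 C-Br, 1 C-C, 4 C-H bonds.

Bonds broken (reactants):
  Br-Br: 1 × 195 = 195
  C-H: 4 × 420 = 1680
  C=C: 1 × 626 = 626
  Σ(broken) = 2501 kJ
Bonds formed (products):
  C-Br: 2 × 265 = 530
  C-C: 1 × 338 = 338
  C-H: 4 × 420 = 1680
  Σ(formed) = 2548 kJ
ΔH = Σ(broken) − Σ(formed) = 2501 − 2548 = −47 kJ

ΔH ≈ −47 kJ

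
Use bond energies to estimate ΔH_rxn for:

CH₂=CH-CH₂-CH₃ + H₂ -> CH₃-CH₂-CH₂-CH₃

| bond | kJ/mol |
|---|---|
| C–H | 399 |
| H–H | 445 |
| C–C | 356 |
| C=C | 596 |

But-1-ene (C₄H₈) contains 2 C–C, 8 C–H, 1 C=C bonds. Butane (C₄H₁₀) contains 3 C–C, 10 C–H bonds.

ΔH ≈ −113 kJ

Bonds broken (reactants):
  C–C: 2 × 356 = 712
  C–H: 8 × 399 = 3192
  C=C: 1 × 596 = 596
  H–H: 1 × 445 = 445
  Σ(broken) = 4945 kJ
Bonds formed (products):
  C–C: 3 × 356 = 1068
  C–H: 10 × 399 = 3990
  Σ(formed) = 5058 kJ
ΔH = Σ(broken) − Σ(formed) = 4945 − 5058 = −113 kJ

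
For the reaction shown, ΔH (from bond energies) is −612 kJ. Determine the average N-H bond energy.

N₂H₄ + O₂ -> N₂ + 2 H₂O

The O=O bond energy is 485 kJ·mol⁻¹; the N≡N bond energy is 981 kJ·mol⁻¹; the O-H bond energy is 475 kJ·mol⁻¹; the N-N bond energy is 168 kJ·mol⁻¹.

Let D be the N-H bond energy.
Σ(broken) = 4×D + 1×168 + 1×485 = 653 + 4D
Σ(formed) = 1×981 + 4×475 = 2881
ΔH = Σ(broken) − Σ(formed) = (653 + 4D) − (2881) = −2228 + 4D
Setting this equal to −612 kJ gives 4D = 1616, so D = 404 kJ/mol.

D(N-H) ≈ 404 kJ/mol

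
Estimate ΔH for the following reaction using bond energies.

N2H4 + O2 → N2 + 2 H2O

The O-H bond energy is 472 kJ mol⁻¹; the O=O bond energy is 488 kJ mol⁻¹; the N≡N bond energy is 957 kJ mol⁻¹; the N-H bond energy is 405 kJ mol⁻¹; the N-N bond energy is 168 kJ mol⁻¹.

Bonds broken (reactants):
  N-H: 4 × 405 = 1620
  N-N: 1 × 168 = 168
  O=O: 1 × 488 = 488
  Σ(broken) = 2276 kJ
Bonds formed (products):
  N≡N: 1 × 957 = 957
  O-H: 4 × 472 = 1888
  Σ(formed) = 2845 kJ
ΔH = Σ(broken) − Σ(formed) = 2276 − 2845 = −569 kJ

ΔH ≈ −569 kJ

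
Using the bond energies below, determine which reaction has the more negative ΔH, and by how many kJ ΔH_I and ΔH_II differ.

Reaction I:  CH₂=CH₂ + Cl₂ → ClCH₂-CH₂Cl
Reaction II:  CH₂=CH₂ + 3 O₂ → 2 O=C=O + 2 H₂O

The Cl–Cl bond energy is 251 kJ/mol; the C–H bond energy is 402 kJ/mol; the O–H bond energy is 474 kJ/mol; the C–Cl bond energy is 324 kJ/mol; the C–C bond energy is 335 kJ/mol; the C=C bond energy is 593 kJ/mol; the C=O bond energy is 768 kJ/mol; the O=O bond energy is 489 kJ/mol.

Reaction II, by 1161 kJ

Reaction I:
  Bonds broken (reactants):
    C–H: 4 × 402 = 1608
    C=C: 1 × 593 = 593
    Cl–Cl: 1 × 251 = 251
    Σ(broken) = 2452 kJ
  Bonds formed (products):
    C–C: 1 × 335 = 335
    C–Cl: 2 × 324 = 648
    C–H: 4 × 402 = 1608
    Σ(formed) = 2591 kJ
  ΔH_I = 2452 − 2591 = −139 kJ
Reaction II:
  Bonds broken (reactants):
    C–H: 4 × 402 = 1608
    C=C: 1 × 593 = 593
    O=O: 3 × 489 = 1467
    Σ(broken) = 3668 kJ
  Bonds formed (products):
    C=O: 4 × 768 = 3072
    O–H: 4 × 474 = 1896
    Σ(formed) = 4968 kJ
  ΔH_II = 3668 − 4968 = −1300 kJ
ΔH_I − ΔH_II = +1161 kJ, so reaction II has the more negative ΔH; |ΔH_I − ΔH_II| = 1161 kJ.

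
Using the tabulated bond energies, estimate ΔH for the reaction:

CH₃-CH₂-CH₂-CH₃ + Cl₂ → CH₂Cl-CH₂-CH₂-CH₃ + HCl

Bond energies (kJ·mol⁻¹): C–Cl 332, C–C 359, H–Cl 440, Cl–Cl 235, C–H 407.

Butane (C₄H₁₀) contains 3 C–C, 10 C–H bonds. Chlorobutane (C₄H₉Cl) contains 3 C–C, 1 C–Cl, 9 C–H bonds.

Bonds broken (reactants):
  C–C: 3 × 359 = 1077
  C–H: 10 × 407 = 4070
  Cl–Cl: 1 × 235 = 235
  Σ(broken) = 5382 kJ
Bonds formed (products):
  C–C: 3 × 359 = 1077
  C–Cl: 1 × 332 = 332
  C–H: 9 × 407 = 3663
  H–Cl: 1 × 440 = 440
  Σ(formed) = 5512 kJ
ΔH = Σ(broken) − Σ(formed) = 5382 − 5512 = −130 kJ

ΔH ≈ −130 kJ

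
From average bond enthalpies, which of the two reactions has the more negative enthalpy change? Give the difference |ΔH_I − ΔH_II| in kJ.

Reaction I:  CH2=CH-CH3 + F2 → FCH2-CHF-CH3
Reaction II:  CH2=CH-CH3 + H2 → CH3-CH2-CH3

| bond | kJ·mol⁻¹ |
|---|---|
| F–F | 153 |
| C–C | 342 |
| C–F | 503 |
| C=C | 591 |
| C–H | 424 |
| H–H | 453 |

Reaction I, by 458 kJ

Reaction I:
  Bonds broken (reactants):
    C–C: 1 × 342 = 342
    C–H: 6 × 424 = 2544
    C=C: 1 × 591 = 591
    F–F: 1 × 153 = 153
    Σ(broken) = 3630 kJ
  Bonds formed (products):
    C–C: 2 × 342 = 684
    C–F: 2 × 503 = 1006
    C–H: 6 × 424 = 2544
    Σ(formed) = 4234 kJ
  ΔH_I = 3630 − 4234 = −604 kJ
Reaction II:
  Bonds broken (reactants):
    C–C: 1 × 342 = 342
    C–H: 6 × 424 = 2544
    C=C: 1 × 591 = 591
    H–H: 1 × 453 = 453
    Σ(broken) = 3930 kJ
  Bonds formed (products):
    C–C: 2 × 342 = 684
    C–H: 8 × 424 = 3392
    Σ(formed) = 4076 kJ
  ΔH_II = 3930 − 4076 = −146 kJ
ΔH_I − ΔH_II = −458 kJ, so reaction I has the more negative ΔH; |ΔH_I − ΔH_II| = 458 kJ.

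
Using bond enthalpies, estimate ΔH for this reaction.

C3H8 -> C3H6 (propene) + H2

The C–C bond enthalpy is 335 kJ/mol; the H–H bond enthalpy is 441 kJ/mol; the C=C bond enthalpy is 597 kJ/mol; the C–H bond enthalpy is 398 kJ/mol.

Bonds broken (reactants):
  C–C: 2 × 335 = 670
  C–H: 8 × 398 = 3184
  Σ(broken) = 3854 kJ
Bonds formed (products):
  C–C: 1 × 335 = 335
  C–H: 6 × 398 = 2388
  C=C: 1 × 597 = 597
  H–H: 1 × 441 = 441
  Σ(formed) = 3761 kJ
ΔH = Σ(broken) − Σ(formed) = 3854 − 3761 = +93 kJ

ΔH ≈ +93 kJ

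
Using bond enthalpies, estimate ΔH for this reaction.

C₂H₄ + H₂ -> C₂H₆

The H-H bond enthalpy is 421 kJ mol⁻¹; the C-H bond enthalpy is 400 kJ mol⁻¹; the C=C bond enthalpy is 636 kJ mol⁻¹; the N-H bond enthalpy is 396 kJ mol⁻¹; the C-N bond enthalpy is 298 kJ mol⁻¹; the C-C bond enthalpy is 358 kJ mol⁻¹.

ΔH ≈ −101 kJ

Bonds broken (reactants):
  C-H: 4 × 400 = 1600
  C=C: 1 × 636 = 636
  H-H: 1 × 421 = 421
  Σ(broken) = 2657 kJ
Bonds formed (products):
  C-C: 1 × 358 = 358
  C-H: 6 × 400 = 2400
  Σ(formed) = 2758 kJ
ΔH = Σ(broken) − Σ(formed) = 2657 − 2758 = −101 kJ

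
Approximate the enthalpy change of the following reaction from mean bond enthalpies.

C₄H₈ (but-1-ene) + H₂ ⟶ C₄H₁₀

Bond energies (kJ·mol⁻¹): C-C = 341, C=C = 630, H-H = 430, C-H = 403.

Bonds broken (reactants):
  C-C: 2 × 341 = 682
  C-H: 8 × 403 = 3224
  C=C: 1 × 630 = 630
  H-H: 1 × 430 = 430
  Σ(broken) = 4966 kJ
Bonds formed (products):
  C-C: 3 × 341 = 1023
  C-H: 10 × 403 = 4030
  Σ(formed) = 5053 kJ
ΔH = Σ(broken) − Σ(formed) = 4966 − 5053 = −87 kJ

ΔH ≈ −87 kJ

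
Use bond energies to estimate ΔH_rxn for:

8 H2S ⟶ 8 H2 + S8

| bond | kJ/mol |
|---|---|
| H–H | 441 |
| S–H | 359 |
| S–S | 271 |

ΔH ≈ +48 kJ

Bonds broken (reactants):
  S–H: 16 × 359 = 5744
  Σ(broken) = 5744 kJ
Bonds formed (products):
  H–H: 8 × 441 = 3528
  S–S: 8 × 271 = 2168
  Σ(formed) = 5696 kJ
ΔH = Σ(broken) − Σ(formed) = 5744 − 5696 = +48 kJ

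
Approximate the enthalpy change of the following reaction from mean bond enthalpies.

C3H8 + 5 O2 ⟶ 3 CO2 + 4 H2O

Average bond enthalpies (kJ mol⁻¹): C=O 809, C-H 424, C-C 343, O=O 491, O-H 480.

ΔH ≈ −2161 kJ

Bonds broken (reactants):
  C-C: 2 × 343 = 686
  C-H: 8 × 424 = 3392
  O=O: 5 × 491 = 2455
  Σ(broken) = 6533 kJ
Bonds formed (products):
  C=O: 6 × 809 = 4854
  O-H: 8 × 480 = 3840
  Σ(formed) = 8694 kJ
ΔH = Σ(broken) − Σ(formed) = 6533 − 8694 = −2161 kJ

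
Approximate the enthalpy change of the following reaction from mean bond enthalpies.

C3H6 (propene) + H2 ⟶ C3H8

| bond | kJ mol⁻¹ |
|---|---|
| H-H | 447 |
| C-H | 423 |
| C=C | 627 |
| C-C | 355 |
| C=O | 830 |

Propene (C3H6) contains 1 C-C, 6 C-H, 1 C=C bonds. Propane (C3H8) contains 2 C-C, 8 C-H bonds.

Bonds broken (reactants):
  C-C: 1 × 355 = 355
  C-H: 6 × 423 = 2538
  C=C: 1 × 627 = 627
  H-H: 1 × 447 = 447
  Σ(broken) = 3967 kJ
Bonds formed (products):
  C-C: 2 × 355 = 710
  C-H: 8 × 423 = 3384
  Σ(formed) = 4094 kJ
ΔH = Σ(broken) − Σ(formed) = 3967 − 4094 = −127 kJ

ΔH ≈ −127 kJ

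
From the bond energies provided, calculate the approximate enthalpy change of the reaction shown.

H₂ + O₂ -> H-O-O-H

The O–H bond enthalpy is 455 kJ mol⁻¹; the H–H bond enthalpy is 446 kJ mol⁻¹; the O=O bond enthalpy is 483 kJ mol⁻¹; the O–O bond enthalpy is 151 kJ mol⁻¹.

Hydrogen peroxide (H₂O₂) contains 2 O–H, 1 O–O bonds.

Bonds broken (reactants):
  H–H: 1 × 446 = 446
  O=O: 1 × 483 = 483
  Σ(broken) = 929 kJ
Bonds formed (products):
  O–H: 2 × 455 = 910
  O–O: 1 × 151 = 151
  Σ(formed) = 1061 kJ
ΔH = Σ(broken) − Σ(formed) = 929 − 1061 = −132 kJ

ΔH ≈ −132 kJ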